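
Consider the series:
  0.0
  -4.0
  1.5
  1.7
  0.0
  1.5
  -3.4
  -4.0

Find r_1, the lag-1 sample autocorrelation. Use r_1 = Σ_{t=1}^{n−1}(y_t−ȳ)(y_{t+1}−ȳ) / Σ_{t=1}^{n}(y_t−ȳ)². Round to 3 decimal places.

0.046

Mean ȳ = (0.0 − 4.0 + 1.5 + 1.7 + 0.0 + 1.5 − 3.4 − 4.0)/8 = -0.8375
Σ(y_t−ȳ)(y_{t+1}−ȳ) = (-2.6486) + (-7.3923) + (5.9314) + (2.1252) + (1.9577) + (-5.9898) + (8.1039) = 2.0873
Denominator Σ(y_t−ȳ)² = 45.3388
r_1 = 2.0873 / 45.3388 = 0.046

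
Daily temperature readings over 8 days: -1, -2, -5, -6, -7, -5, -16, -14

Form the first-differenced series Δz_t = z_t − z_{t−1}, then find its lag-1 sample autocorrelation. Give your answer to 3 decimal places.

-0.586

First differences Δz: -1, -3, -1, -1, 2, -11, 2
Mean of differences = -1.8571
Numerator Σ(Δz_t−Δz̄)(Δz_{t+1}−Δz̄) = -68.4490
Denominator Σ(Δz_t−Δz̄)² = 116.8571
r_1(Δz) = -68.4490 / 116.8571 = -0.586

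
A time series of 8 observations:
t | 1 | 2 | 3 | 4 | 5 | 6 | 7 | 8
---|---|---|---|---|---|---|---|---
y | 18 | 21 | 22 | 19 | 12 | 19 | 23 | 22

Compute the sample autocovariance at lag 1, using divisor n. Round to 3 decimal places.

Mean ȳ = (18 + 21 + 22 + 19 + 12 + 19 + 23 + 22)/8 = 19.5000
Deviations: -1.5000, 1.5000, 2.5000, -0.5000, -7.5000, -0.5000, 3.5000, 2.5000
Σ_{t=1}^{7}(y_t−ȳ)(y_{t+1}−ȳ) = 14.7500
γ_1 = 14.7500 / 8 = 1.844

1.844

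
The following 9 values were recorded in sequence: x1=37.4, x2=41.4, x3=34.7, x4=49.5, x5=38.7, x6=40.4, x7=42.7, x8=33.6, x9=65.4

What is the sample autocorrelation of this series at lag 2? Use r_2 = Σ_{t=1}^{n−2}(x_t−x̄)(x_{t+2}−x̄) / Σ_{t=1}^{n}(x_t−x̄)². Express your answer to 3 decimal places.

0.093

Mean x̄ = (37.4 + 41.4 + 34.7 + 49.5 + 38.7 + 40.4 + 42.7 + 33.6 + 65.4)/9 = 42.6444
Σ(x_t−x̄)(x_{t+2}−x̄) = (41.6642) + (-8.5314) + (31.3364) + (-15.3869) + (-0.2191) + (20.2998) + (1.2642) = 70.4272
Denominator Σ(x_t−x̄)² = 759.3822
r_2 = 70.4272 / 759.3822 = 0.093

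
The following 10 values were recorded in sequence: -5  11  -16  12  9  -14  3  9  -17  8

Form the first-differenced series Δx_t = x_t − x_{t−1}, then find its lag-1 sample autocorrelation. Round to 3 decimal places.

-0.577

First differences Δx: 16, -27, 28, -3, -23, 17, 6, -26, 25
Mean of differences = 1.4444
Numerator Σ(Δx_t−Δx̄)(Δx_{t+1}−Δx̄) = -2259.6420
Denominator Σ(Δx_t−Δx̄)² = 3914.2222
r_1(Δx) = -2259.6420 / 3914.2222 = -0.577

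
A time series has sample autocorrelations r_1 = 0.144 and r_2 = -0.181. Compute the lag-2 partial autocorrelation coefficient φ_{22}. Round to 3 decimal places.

-0.206

φ_{22} = (r_2 − r_1²) / (1 − r_1²)
r_1² = (0.144)² = 0.020736
Numerator = -0.181 − 0.0207 = -0.2017; denominator = 1 − 0.0207 = 0.9793
φ_{22} = -0.2017 / 0.9793 = -0.206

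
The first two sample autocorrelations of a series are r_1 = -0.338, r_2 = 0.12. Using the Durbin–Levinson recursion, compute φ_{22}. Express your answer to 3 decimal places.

0.006

φ_{22} = (r_2 − r_1²) / (1 − r_1²)
r_1² = (-0.338)² = 0.114244
Numerator = 0.12 − 0.1142 = 0.0058; denominator = 1 − 0.1142 = 0.8858
φ_{22} = 0.0058 / 0.8858 = 0.006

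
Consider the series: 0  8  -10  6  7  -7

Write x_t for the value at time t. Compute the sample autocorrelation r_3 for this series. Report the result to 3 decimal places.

Mean x̄ = (0 + 8 − 10 + 6 + 7 − 7)/6 = 0.6667
Deviations from mean: -0.6667, 7.3333, -10.6667, 5.3333, 6.3333, -7.6667
Σ(x_t−x̄)(x_{t+3}−x̄) = (-3.5556) + (46.4444) + (81.7778) = 124.6667
Denominator Σ(x_t−x̄)² = 295.3333
r_3 = 124.6667 / 295.3333 = 0.422

0.422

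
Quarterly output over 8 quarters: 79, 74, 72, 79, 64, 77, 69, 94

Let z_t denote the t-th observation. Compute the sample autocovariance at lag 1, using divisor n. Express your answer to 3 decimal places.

Mean z̄ = (79 + 74 + 72 + 79 + 64 + 77 + 69 + 94)/8 = 76.0000
Deviations: 3.0000, -2.0000, -4.0000, 3.0000, -12.0000, 1.0000, -7.0000, 18.0000
Σ_{t=1}^{7}(z_t−z̄)(z_{t+1}−z̄) = -191.0000
γ_1 = -191.0000 / 8 = -23.875

-23.875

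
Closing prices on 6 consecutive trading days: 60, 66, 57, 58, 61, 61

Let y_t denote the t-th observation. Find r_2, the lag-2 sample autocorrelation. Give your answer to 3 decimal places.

Mean ȳ = (60 + 66 + 57 + 58 + 61 + 61)/6 = 60.5000
Deviations from mean: -0.5000, 5.5000, -3.5000, -2.5000, 0.5000, 0.5000
Σ(y_t−ȳ)(y_{t+2}−ȳ) = (1.7500) + (-13.7500) + (-1.7500) + (-1.2500) = -15.0000
Denominator Σ(y_t−ȳ)² = 49.5000
r_2 = -15.0000 / 49.5000 = -0.303

-0.303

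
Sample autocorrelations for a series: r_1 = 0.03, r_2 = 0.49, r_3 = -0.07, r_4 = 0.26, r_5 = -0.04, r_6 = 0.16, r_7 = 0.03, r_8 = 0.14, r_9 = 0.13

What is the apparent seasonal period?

2

The largest autocorrelation is r_2 = 0.49, with weaker echoes at lags 4 (0.26) and 6 (0.16); the remaining lags stay at or below 0.14.
The dominant spike at lag 2 indicates a seasonal period of 2.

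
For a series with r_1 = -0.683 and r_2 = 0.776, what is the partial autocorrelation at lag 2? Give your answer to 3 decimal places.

φ_{22} = (r_2 − r_1²) / (1 − r_1²)
r_1² = (-0.683)² = 0.466489
Numerator = 0.776 − 0.4665 = 0.3095; denominator = 1 − 0.4665 = 0.5335
φ_{22} = 0.3095 / 0.5335 = 0.580

0.580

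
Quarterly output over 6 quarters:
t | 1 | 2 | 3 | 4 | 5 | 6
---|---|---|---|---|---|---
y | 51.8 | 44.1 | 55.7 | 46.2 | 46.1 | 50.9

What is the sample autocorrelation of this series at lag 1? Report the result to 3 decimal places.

-0.645

Mean ȳ = (51.8 + 44.1 + 55.7 + 46.2 + 46.1 + 50.9)/6 = 49.1333
Deviations from mean: 2.6667, -5.0333, 6.5667, -2.9333, -3.0333, 1.7667
Numerator Σ_{t=1}^{5}(y_t−ȳ)(y_{t+1}−ȳ) = -62.1978
Denominator Σ(y_t−ȳ)² = 96.4933
r_1 = -62.1978 / 96.4933 = -0.645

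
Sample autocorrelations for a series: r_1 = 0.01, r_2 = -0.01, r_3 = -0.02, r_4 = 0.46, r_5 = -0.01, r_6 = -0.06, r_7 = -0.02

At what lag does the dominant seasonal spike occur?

4

The largest autocorrelation is r_4 = 0.46; the remaining lags stay at or below 0.01.
The dominant spike at lag 4 indicates a seasonal period of 4.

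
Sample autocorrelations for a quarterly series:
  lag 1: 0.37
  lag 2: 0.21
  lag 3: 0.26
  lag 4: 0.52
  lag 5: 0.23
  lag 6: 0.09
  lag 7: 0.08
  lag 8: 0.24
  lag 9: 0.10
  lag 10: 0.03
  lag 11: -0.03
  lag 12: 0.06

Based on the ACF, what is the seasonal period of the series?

4

The largest autocorrelation is r_4 = 0.52; the remaining lags stay at or below 0.37. The elevated value at lag 1 (0.37), dropping to 0.21 at lag 2, reflects decaying short-term dependence rather than seasonality.
The dominant spike at lag 4 indicates a seasonal period of 4.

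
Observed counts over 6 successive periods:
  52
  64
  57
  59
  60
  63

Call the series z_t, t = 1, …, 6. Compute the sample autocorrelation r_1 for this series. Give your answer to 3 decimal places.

-0.440

Mean z̄ = (52 + 64 + 57 + 59 + 60 + 63)/6 = 59.1667
Σ(z_t−z̄)(z_{t+1}−z̄) = (-34.6389) + (-10.4722) + (0.3611) + (-0.1389) + (3.1944) = -41.6944
Denominator Σ(z_t−z̄)² = 94.8333
r_1 = -41.6944 / 94.8333 = -0.440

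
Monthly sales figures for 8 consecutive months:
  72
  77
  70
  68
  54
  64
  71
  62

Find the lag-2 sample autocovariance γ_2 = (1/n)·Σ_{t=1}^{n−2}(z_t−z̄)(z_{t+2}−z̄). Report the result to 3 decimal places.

-6.391

Mean z̄ = (72 + 77 + 70 + 68 + 54 + 64 + 71 + 62)/8 = 67.2500
Deviations: 4.7500, 9.7500, 2.7500, 0.7500, -13.2500, -3.2500, 3.7500, -5.2500
Σ_{t=1}^{6}(z_t−z̄)(z_{t+2}−z̄) = -51.1250
γ_2 = -51.1250 / 8 = -6.391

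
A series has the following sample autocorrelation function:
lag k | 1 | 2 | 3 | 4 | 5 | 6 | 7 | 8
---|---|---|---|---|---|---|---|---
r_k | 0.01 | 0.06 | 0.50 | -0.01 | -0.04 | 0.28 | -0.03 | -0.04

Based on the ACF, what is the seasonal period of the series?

3

The largest autocorrelation is r_3 = 0.50, with a weaker echo at lag 6 (0.28); the remaining lags stay at or below 0.06.
The dominant spike at lag 3 indicates a seasonal period of 3.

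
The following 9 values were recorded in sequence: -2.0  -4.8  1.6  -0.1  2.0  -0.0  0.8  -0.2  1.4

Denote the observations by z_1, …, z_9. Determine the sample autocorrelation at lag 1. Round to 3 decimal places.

Mean z̄ = (-2.0 − 4.8 + 1.6 − 0.1 + 2.0 − 0.0 + 0.8 − 0.2 + 1.4)/9 = -0.1444
Numerator Σ_{t=1}^{8}(z_t−z̄)(z_{t+1}−z̄) = 0.9980
Denominator Σ(z_t−z̄)² = 36.0622
r_1 = 0.9980 / 36.0622 = 0.028

0.028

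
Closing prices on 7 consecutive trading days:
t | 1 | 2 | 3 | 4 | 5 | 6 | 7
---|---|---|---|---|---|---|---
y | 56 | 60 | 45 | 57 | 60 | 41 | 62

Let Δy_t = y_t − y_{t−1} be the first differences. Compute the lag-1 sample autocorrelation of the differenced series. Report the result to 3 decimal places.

-0.539

First differences Δy: 4, -15, 12, 3, -19, 21
Mean of differences = 1.0000
Numerator Σ(Δy_t−Δȳ)(Δy_{t+1}−Δȳ) = -642.0000
Denominator Σ(Δy_t−Δȳ)² = 1190.0000
r_1(Δy) = -642.0000 / 1190.0000 = -0.539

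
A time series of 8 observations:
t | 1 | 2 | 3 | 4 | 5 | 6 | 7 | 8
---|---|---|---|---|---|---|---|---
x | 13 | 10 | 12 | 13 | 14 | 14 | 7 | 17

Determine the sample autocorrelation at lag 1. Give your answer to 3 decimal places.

-0.488

Mean x̄ = (13 + 10 + 12 + 13 + 14 + 14 + 7 + 17)/8 = 12.5000
Numerator Σ_{t=1}^{7}(x_t−x̄)(x_{t+1}−x̄) = -30.2500
Denominator Σ(x_t−x̄)² = 62.0000
r_1 = -30.2500 / 62.0000 = -0.488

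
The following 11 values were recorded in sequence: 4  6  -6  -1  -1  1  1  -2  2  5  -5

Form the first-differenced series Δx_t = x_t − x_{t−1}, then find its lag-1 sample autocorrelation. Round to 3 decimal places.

First differences Δx: 2, -12, 5, 0, 2, 0, -3, 4, 3, -10
Mean of differences = -0.9000
Numerator Σ(Δx_t−Δx̄)(Δx_{t+1}−Δx̄) = -115.7100
Denominator Σ(Δx_t−Δx̄)² = 302.9000
r_1(Δx) = -115.7100 / 302.9000 = -0.382

-0.382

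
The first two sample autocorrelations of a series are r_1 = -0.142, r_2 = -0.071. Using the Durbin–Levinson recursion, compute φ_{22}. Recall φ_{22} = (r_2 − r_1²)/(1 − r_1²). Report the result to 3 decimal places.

φ_{22} = (r_2 − r_1²) / (1 − r_1²)
r_1² = (-0.142)² = 0.020164
Numerator = -0.071 − 0.0202 = -0.0912; denominator = 1 − 0.0202 = 0.9798
φ_{22} = -0.0912 / 0.9798 = -0.093

-0.093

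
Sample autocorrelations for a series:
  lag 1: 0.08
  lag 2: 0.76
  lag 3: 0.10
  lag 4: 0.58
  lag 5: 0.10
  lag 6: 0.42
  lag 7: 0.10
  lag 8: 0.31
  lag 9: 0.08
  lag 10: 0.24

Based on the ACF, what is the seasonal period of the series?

2

The largest autocorrelation is r_2 = 0.76, with weaker echoes at lags 4 (0.58), 6 (0.42), 8 (0.31) and 10 (0.24); the remaining lags stay at or below 0.10.
The dominant spike at lag 2 indicates a seasonal period of 2.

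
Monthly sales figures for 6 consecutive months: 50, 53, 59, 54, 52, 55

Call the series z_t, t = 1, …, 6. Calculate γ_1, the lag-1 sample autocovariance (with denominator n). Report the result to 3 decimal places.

Mean z̄ = (50 + 53 + 59 + 54 + 52 + 55)/6 = 53.8333
Σ_{t=1}^{5}(z_t−z̄)(z_{t+1}−z̄) = -2.6944
γ_1 = -2.6944 / 6 = -0.449

-0.449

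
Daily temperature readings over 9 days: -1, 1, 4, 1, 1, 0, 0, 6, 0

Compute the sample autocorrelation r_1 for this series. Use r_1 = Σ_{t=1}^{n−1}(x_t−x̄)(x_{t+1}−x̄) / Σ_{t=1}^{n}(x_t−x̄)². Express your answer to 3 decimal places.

Mean x̄ = (-1 + 1 + 4 + 1 + 1 + 0 + 0 + 6 + 0)/9 = 1.3333
Numerator Σ_{t=1}^{8}(x_t−x̄)(x_{t+1}−x̄) = -11.1111
Denominator Σ(x_t−x̄)² = 40.0000
r_1 = -11.1111 / 40.0000 = -0.278

-0.278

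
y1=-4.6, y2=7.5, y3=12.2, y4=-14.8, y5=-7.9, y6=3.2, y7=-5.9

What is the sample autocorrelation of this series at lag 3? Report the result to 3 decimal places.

Mean ȳ = (-4.6 + 7.5 + 12.2 − 14.8 − 7.9 + 3.2 − 5.9)/7 = -1.4714
Numerator Σ_{t=1}^{4}(y_t−ȳ)(y_{t+3}−ȳ) = 106.9176
Denominator Σ(y_t−ȳ)² = 537.5943
r_3 = 106.9176 / 537.5943 = 0.199

0.199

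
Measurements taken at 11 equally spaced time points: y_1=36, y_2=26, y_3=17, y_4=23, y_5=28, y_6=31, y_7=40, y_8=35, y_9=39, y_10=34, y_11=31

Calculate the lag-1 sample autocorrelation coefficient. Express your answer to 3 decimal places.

0.557

Mean ȳ = (36 + 26 + 17 + 23 + 28 + 31 + 40 + 35 + 39 + 34 + 31)/11 = 30.9091
Numerator Σ_{t=1}^{10}(y_t−ȳ)(y_{t+1}−ȳ) = 272.4463
Denominator Σ(y_t−ȳ)² = 488.9091
r_1 = 272.4463 / 488.9091 = 0.557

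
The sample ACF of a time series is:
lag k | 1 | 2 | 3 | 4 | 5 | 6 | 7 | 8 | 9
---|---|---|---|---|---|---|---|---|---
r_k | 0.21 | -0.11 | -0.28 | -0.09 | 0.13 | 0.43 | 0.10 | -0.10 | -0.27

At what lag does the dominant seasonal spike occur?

6

The largest autocorrelation is r_6 = 0.43; the remaining lags stay at or below 0.21.
The dominant spike at lag 6 indicates a seasonal period of 6.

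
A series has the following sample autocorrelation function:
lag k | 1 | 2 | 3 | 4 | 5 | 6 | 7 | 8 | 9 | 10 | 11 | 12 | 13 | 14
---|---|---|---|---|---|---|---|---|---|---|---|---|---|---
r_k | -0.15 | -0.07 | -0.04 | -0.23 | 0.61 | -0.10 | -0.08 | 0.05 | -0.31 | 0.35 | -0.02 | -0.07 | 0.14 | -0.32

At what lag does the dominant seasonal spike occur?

The largest autocorrelation is r_5 = 0.61, with a weaker echo at lag 10 (0.35); the remaining lags stay at or below 0.14.
The dominant spike at lag 5 indicates a seasonal period of 5.

5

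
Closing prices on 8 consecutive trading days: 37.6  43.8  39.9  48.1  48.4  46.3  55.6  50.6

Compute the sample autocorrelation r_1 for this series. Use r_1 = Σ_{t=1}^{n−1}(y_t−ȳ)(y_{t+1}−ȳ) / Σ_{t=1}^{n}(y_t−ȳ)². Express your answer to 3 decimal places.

0.297

Mean ȳ = (37.6 + 43.8 + 39.9 + 48.1 + 48.4 + 46.3 + 55.6 + 50.6)/8 = 46.2875
Deviations from mean: -8.6875, -2.4875, -6.3875, 1.8125, 2.1125, 0.0125, 9.3125, 4.3125
Numerator Σ_{t=1}^{7}(y_t−ȳ)(y_{t+1}−ȳ) = 70.0536
Denominator Σ(y_t−ȳ)² = 235.5288
r_1 = 70.0536 / 235.5288 = 0.297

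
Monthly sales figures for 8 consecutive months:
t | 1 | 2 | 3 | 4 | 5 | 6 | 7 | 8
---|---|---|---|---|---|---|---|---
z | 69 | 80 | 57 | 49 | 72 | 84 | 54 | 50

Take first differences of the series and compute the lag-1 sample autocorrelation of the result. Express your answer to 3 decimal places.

-0.131

First differences Δz: 11, -23, -8, 23, 12, -30, -4
Mean of differences = -2.7143
Numerator Σ(Δz_t−Δz̄)(Δz_{t+1}−Δz̄) = -294.9388
Denominator Σ(Δz_t−Δz̄)² = 2251.4286
r_1(Δz) = -294.9388 / 2251.4286 = -0.131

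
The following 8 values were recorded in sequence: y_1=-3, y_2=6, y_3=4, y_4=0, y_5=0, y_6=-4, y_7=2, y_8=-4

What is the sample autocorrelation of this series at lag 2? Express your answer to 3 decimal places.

Mean ȳ = (-3 + 6 + 4 + 0 + 0 − 4 + 2 − 4)/8 = 0.1250
Deviations from mean: -3.1250, 5.8750, 3.8750, -0.1250, -0.1250, -4.1250, 1.8750, -4.1250
Σ(y_t−ȳ)(y_{t+2}−ȳ) = (-12.1094) + (-0.7344) + (-0.4844) + (0.5156) + (-0.2344) + (17.0156) = 3.9688
Denominator Σ(y_t−ȳ)² = 96.8750
r_2 = 3.9688 / 96.8750 = 0.041

0.041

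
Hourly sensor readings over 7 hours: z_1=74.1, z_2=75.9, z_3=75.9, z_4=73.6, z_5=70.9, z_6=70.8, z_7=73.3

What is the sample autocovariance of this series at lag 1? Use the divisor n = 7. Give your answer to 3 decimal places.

2.106

Mean z̄ = (74.1 + 75.9 + 75.9 + 73.6 + 70.9 + 70.8 + 73.3)/7 = 73.5000
Σ_{t=1}^{6}(z_t−z̄)(z_{t+1}−z̄) = 14.7400
γ_1 = 14.7400 / 7 = 2.106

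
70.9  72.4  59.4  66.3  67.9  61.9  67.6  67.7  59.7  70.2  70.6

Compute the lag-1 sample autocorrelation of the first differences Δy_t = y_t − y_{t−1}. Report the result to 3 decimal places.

First differences Δy: 1.5, -13.0, 6.9, 1.6, -6.0, 5.7, 0.1, -8.0, 10.5, 0.4
Mean of differences = -0.0300
Numerator Σ(Δy_t−Δȳ)(Δy_{t+1}−Δȳ) = -222.0569
Denominator Σ(Δy_t−Δȳ)² = 464.3210
r_1(Δy) = -222.0569 / 464.3210 = -0.478

-0.478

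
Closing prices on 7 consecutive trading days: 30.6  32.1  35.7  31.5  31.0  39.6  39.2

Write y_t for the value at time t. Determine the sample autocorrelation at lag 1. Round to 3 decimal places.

0.206

Mean ȳ = (30.6 + 32.1 + 35.7 + 31.5 + 31.0 + 39.6 + 39.2)/7 = 34.2429
Σ(y_t−ȳ)(y_{t+1}−ȳ) = (7.8061) + (-3.1224) + (-3.9967) + (8.8947) + (-17.3724) + (26.5561) = 18.7653
Denominator Σ(y_t−ȳ)² = 91.2971
r_1 = 18.7653 / 91.2971 = 0.206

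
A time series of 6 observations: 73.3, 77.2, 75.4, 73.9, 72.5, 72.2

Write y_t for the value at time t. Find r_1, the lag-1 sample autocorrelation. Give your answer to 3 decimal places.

0.259

Mean ȳ = (73.3 + 77.2 + 75.4 + 73.9 + 72.5 + 72.2)/6 = 74.0833
Deviations from mean: -0.7833, 3.1167, 1.3167, -0.1833, -1.5833, -1.8833
Σ(y_t−ȳ)(y_{t+1}−ȳ) = (-2.4414) + (4.1036) + (-0.2414) + (0.2903) + (2.9819) = 4.6931
Denominator Σ(y_t−ȳ)² = 18.1483
r_1 = 4.6931 / 18.1483 = 0.259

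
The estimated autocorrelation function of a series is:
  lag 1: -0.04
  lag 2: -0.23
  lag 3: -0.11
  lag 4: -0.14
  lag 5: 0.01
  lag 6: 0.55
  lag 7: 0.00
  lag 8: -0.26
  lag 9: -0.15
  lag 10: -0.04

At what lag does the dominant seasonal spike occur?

The largest autocorrelation is r_6 = 0.55; the remaining lags stay at or below 0.01.
The dominant spike at lag 6 indicates a seasonal period of 6.

6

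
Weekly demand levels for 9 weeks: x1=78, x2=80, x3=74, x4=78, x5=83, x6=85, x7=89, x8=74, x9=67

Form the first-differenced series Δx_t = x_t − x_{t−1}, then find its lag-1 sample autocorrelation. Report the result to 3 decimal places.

First differences Δx: 2, -6, 4, 5, 2, 4, -15, -7
Mean of differences = -1.3750
Numerator Σ(Δx_t−Δx̄)(Δx_{t+1}−Δx̄) = 36.8594
Denominator Σ(Δx_t−Δx̄)² = 359.8750
r_1(Δx) = 36.8594 / 359.8750 = 0.102

0.102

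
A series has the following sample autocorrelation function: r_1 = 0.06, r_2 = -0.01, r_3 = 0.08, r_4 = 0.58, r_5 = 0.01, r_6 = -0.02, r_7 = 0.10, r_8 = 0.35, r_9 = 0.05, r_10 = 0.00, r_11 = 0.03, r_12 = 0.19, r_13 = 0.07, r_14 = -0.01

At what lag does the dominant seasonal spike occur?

The largest autocorrelation is r_4 = 0.58, with weaker echoes at lags 8 (0.35) and 12 (0.19); the remaining lags stay at or below 0.10.
The dominant spike at lag 4 indicates a seasonal period of 4.

4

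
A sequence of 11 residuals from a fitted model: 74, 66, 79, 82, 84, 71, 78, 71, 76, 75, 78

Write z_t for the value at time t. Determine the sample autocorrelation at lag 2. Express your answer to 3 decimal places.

Mean z̄ = (74 + 66 + 79 + 82 + 84 + 71 + 78 + 71 + 76 + 75 + 78)/11 = 75.8182
Numerator Σ_{t=1}^{9}(z_t−z̄)(z_{t+2}−z̄) = -24.4298
Denominator Σ(z_t−z̄)² = 271.6364
r_2 = -24.4298 / 271.6364 = -0.090

-0.090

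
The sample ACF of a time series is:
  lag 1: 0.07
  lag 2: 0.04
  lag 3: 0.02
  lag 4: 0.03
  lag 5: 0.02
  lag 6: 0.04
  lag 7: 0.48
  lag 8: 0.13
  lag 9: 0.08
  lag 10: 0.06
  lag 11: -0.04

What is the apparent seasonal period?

The largest autocorrelation is r_7 = 0.48; the remaining lags stay at or below 0.13.
The dominant spike at lag 7 indicates a seasonal period of 7.

7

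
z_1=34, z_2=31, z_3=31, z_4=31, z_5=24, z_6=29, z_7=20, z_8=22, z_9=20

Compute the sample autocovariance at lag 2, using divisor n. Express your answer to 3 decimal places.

11.108

Mean z̄ = (34 + 31 + 31 + 31 + 24 + 29 + 20 + 22 + 20)/9 = 26.8889
Σ_{t=1}^{7}(z_t−z̄)(z_{t+2}−z̄) = 99.9753
γ_2 = 99.9753 / 9 = 11.108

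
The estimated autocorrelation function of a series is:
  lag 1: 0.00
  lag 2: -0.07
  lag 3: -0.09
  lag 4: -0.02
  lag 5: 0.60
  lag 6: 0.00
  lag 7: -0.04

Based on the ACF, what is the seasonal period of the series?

The largest autocorrelation is r_5 = 0.60; the remaining lags stay at or below 0.00.
The dominant spike at lag 5 indicates a seasonal period of 5.

5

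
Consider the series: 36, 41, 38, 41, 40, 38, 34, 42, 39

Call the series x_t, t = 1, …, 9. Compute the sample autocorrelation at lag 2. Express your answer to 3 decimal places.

Mean x̄ = (36 + 41 + 38 + 41 + 40 + 38 + 34 + 42 + 39)/9 = 38.7778
Σ(x_t−x̄)(x_{t+2}−x̄) = (2.1605) + (4.9383) + (-0.9506) + (-1.7284) + (-5.8395) + (-2.5062) + (-1.0617) = -4.9877
Denominator Σ(x_t−x̄)² = 53.5556
r_2 = -4.9877 / 53.5556 = -0.093

-0.093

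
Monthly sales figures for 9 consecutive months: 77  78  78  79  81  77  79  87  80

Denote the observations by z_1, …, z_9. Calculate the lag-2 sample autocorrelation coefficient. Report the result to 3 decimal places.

-0.211

Mean z̄ = (77 + 78 + 78 + 79 + 81 + 77 + 79 + 87 + 80)/9 = 79.5556
Numerator Σ_{t=1}^{7}(z_t−z̄)(z_{t+2}−z̄) = -16.0617
Denominator Σ(z_t−z̄)² = 76.2222
r_2 = -16.0617 / 76.2222 = -0.211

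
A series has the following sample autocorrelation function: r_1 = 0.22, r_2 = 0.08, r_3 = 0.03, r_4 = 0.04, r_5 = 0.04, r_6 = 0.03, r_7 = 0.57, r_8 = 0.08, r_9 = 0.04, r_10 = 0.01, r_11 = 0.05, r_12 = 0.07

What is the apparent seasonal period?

7

The largest autocorrelation is r_7 = 0.57; the remaining lags stay at or below 0.22. The elevated value at lag 1 (0.22), dropping to 0.08 at lag 2, reflects decaying short-term dependence rather than seasonality.
The dominant spike at lag 7 indicates a seasonal period of 7.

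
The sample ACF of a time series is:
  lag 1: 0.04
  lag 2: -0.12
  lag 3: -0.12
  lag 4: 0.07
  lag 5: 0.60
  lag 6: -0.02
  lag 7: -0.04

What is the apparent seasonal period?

5

The largest autocorrelation is r_5 = 0.60; the remaining lags stay at or below 0.07.
The dominant spike at lag 5 indicates a seasonal period of 5.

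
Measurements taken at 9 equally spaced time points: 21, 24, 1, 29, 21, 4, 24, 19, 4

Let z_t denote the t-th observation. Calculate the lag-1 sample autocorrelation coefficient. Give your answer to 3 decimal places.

Mean z̄ = (21 + 24 + 1 + 29 + 21 + 4 + 24 + 19 + 4)/9 = 16.3333
Numerator Σ_{t=1}^{8}(z_t−z̄)(z_{t+1}−z̄) = -381.4444
Denominator Σ(z_t−z̄)² = 868.0000
r_1 = -381.4444 / 868.0000 = -0.439

-0.439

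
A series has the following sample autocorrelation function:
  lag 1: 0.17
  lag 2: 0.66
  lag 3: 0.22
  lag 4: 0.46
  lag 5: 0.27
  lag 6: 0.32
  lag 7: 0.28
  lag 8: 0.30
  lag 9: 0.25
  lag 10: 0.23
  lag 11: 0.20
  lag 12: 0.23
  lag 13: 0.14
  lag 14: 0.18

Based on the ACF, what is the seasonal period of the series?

2

The largest autocorrelation is r_2 = 0.66, with weaker echoes at lags 4 (0.46), 6 (0.32) and 8 (0.30); the remaining lags stay at or below 0.28.
The dominant spike at lag 2 indicates a seasonal period of 2.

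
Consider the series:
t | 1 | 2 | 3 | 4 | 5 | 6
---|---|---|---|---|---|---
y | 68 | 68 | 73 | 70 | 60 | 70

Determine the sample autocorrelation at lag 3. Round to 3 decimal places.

Mean ȳ = (68 + 68 + 73 + 70 + 60 + 70)/6 = 68.1667
Σ(y_t−ȳ)(y_{t+3}−ȳ) = (-0.3056) + (1.3611) + (8.8611) = 9.9167
Denominator Σ(y_t−ȳ)² = 96.8333
r_3 = 9.9167 / 96.8333 = 0.102

0.102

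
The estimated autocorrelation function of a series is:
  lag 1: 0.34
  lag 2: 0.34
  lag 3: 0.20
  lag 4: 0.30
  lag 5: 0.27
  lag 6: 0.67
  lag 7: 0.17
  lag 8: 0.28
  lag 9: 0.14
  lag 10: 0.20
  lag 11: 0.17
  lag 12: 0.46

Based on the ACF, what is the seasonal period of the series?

6

The largest autocorrelation is r_6 = 0.67, with a weaker echo at lag 12 (0.46); the remaining lags stay at or below 0.34.
The dominant spike at lag 6 indicates a seasonal period of 6.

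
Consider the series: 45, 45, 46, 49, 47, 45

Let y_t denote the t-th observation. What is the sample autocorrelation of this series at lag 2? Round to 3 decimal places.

Mean ȳ = (45 + 45 + 46 + 49 + 47 + 45)/6 = 46.1667
Deviations from mean: -1.1667, -1.1667, -0.1667, 2.8333, 0.8333, -1.1667
Σ(y_t−ȳ)(y_{t+2}−ȳ) = (0.1944) + (-3.3056) + (-0.1389) + (-3.3056) = -6.5556
Denominator Σ(y_t−ȳ)² = 12.8333
r_2 = -6.5556 / 12.8333 = -0.511

-0.511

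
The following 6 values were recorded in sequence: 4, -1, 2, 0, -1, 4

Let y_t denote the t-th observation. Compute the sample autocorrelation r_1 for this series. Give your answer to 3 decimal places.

-0.431

Mean ȳ = (4 − 1 + 2 + 0 − 1 + 4)/6 = 1.3333
Deviations from mean: 2.6667, -2.3333, 0.6667, -1.3333, -2.3333, 2.6667
Numerator Σ_{t=1}^{5}(y_t−ȳ)(y_{t+1}−ȳ) = -11.7778
Denominator Σ(y_t−ȳ)² = 27.3333
r_1 = -11.7778 / 27.3333 = -0.431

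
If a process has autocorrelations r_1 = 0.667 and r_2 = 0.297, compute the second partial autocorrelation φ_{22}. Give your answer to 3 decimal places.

φ_{22} = (r_2 − r_1²) / (1 − r_1²)
r_1² = (0.667)² = 0.444889
Numerator = 0.297 − 0.4449 = -0.1479; denominator = 1 − 0.4449 = 0.5551
φ_{22} = -0.1479 / 0.5551 = -0.266

-0.266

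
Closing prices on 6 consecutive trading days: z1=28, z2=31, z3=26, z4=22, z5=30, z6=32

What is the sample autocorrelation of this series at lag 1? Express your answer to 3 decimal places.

Mean z̄ = (28 + 31 + 26 + 22 + 30 + 32)/6 = 28.1667
Deviations from mean: -0.1667, 2.8333, -2.1667, -6.1667, 1.8333, 3.8333
Σ(z_t−z̄)(z_{t+1}−z̄) = (-0.4722) + (-6.1389) + (13.3611) + (-11.3056) + (7.0278) = 2.4722
Denominator Σ(z_t−z̄)² = 68.8333
r_1 = 2.4722 / 68.8333 = 0.036

0.036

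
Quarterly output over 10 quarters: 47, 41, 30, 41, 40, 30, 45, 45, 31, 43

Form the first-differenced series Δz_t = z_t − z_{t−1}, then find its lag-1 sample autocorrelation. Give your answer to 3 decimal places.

-0.402

First differences Δz: -6, -11, 11, -1, -10, 15, 0, -14, 12
Mean of differences = -0.4444
Numerator Σ(Δz_t−Δz̄)(Δz_{t+1}−Δz̄) = -378.6420
Denominator Σ(Δz_t−Δz̄)² = 942.2222
r_1(Δz) = -378.6420 / 942.2222 = -0.402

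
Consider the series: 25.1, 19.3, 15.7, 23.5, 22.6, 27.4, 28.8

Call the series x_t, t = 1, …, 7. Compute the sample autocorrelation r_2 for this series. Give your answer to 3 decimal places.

-0.105

Mean x̄ = (25.1 + 19.3 + 15.7 + 23.5 + 22.6 + 27.4 + 28.8)/7 = 23.2000
Deviations from mean: 1.9000, -3.9000, -7.5000, 0.3000, -0.6000, 4.2000, 5.6000
Σ(x_t−x̄)(x_{t+2}−x̄) = (-14.2500) + (-1.1700) + (4.5000) + (1.2600) + (-3.3600) = -13.0200
Denominator Σ(x_t−x̄)² = 124.5200
r_2 = -13.0200 / 124.5200 = -0.105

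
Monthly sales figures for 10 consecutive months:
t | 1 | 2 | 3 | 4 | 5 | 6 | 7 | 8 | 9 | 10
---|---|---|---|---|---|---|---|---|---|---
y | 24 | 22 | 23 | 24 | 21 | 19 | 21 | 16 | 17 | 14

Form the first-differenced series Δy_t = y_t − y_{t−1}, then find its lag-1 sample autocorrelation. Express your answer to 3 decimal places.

First differences Δy: -2, 1, 1, -3, -2, 2, -5, 1, -3
Mean of differences = -1.1111
Numerator Σ(Δy_t−Δȳ)(Δy_{t+1}−Δȳ) = -26.7901
Denominator Σ(Δy_t−Δȳ)² = 46.8889
r_1(Δy) = -26.7901 / 46.8889 = -0.571

-0.571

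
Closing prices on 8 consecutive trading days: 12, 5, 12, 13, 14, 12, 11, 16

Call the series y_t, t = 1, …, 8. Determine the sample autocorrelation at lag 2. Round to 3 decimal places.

-0.122

Mean ȳ = (12 + 5 + 12 + 13 + 14 + 12 + 11 + 16)/8 = 11.8750
Numerator Σ_{t=1}^{6}(y_t−ȳ)(y_{t+2}−ȳ) = -8.6563
Denominator Σ(y_t−ȳ)² = 70.8750
r_2 = -8.6563 / 70.8750 = -0.122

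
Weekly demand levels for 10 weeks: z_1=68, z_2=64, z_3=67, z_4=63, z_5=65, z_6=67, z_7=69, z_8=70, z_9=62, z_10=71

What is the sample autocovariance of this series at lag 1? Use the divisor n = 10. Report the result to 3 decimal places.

-2.776

Mean z̄ = (68 + 64 + 67 + 63 + 65 + 67 + 69 + 70 + 62 + 71)/10 = 66.6000
Σ_{t=1}^{9}(z_t−z̄)(z_{t+1}−z̄) = -27.7600
γ_1 = -27.7600 / 10 = -2.776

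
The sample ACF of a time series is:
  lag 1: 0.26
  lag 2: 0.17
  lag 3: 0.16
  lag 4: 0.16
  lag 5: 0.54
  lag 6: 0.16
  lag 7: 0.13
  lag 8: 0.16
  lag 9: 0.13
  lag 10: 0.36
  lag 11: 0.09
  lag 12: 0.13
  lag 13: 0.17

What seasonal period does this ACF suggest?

5

The largest autocorrelation is r_5 = 0.54, with a weaker echo at lag 10 (0.36); the remaining lags stay at or below 0.26. The elevated value at lag 1 (0.26), dropping to 0.17 at lag 2, reflects decaying short-term dependence rather than seasonality.
The dominant spike at lag 5 indicates a seasonal period of 5.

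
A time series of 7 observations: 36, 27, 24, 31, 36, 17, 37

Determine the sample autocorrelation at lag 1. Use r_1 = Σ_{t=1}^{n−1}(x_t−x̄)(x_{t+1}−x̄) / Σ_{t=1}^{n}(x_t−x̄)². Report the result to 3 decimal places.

-0.517

Mean x̄ = (36 + 27 + 24 + 31 + 36 + 17 + 37)/7 = 29.7143
Numerator Σ_{t=1}^{6}(x_t−x̄)(x_{t+1}−x̄) = -173.3673
Denominator Σ(x_t−x̄)² = 335.4286
r_1 = -173.3673 / 335.4286 = -0.517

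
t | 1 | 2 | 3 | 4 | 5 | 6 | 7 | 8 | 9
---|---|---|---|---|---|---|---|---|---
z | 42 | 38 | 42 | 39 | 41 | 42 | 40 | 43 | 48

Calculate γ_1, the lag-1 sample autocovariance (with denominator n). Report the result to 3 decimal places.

0.432

Mean z̄ = (42 + 38 + 42 + 39 + 41 + 42 + 40 + 43 + 48)/9 = 41.6667
Σ_{t=1}^{8}(z_t−z̄)(z_{t+1}−z̄) = 3.8889
γ_1 = 3.8889 / 9 = 0.432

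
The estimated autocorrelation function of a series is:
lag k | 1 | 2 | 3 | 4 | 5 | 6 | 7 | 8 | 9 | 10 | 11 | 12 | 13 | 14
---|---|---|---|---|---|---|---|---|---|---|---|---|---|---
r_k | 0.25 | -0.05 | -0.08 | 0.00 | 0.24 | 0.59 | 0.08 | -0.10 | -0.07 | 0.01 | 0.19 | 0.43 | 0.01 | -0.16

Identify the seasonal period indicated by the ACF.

The largest autocorrelation is r_6 = 0.59, with a weaker echo at lag 12 (0.43); the remaining lags stay at or below 0.25.
The dominant spike at lag 6 indicates a seasonal period of 6.

6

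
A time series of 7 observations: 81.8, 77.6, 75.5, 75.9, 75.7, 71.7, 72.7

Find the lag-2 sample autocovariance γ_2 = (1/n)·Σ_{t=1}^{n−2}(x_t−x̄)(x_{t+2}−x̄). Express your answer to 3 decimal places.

Mean x̄ = (81.8 + 77.6 + 75.5 + 75.9 + 75.7 + 71.7 + 72.7)/7 = 75.8429
Deviations: 5.9571, 1.7571, -0.3429, 0.0571, -0.1429, -4.1429, -3.1429
Σ_{t=1}^{5}(x_t−x̄)(x_{t+2}−x̄) = -1.6808
γ_2 = -1.6808 / 7 = -0.240

-0.240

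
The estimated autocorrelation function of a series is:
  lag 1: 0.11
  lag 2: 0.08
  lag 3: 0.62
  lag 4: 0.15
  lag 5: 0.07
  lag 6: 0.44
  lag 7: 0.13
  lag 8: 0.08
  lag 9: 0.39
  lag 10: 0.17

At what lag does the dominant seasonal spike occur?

3

The largest autocorrelation is r_3 = 0.62, with weaker echoes at lags 6 (0.44) and 9 (0.39); the remaining lags stay at or below 0.17.
The dominant spike at lag 3 indicates a seasonal period of 3.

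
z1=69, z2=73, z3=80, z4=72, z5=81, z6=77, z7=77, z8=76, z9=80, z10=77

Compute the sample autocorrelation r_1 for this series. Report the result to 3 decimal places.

Mean z̄ = (69 + 73 + 80 + 72 + 81 + 77 + 77 + 76 + 80 + 77)/10 = 76.2000
Numerator Σ_{t=1}^{9}(z_t−z̄)(z_{t+1}−z̄) = -18.6400
Denominator Σ(z_t−z̄)² = 133.6000
r_1 = -18.6400 / 133.6000 = -0.140

-0.140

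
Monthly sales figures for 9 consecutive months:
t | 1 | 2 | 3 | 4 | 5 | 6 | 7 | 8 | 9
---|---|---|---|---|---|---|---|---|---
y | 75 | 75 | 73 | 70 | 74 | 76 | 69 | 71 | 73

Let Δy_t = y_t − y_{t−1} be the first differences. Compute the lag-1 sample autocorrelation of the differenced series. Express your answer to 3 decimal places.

-0.258

First differences Δy: 0, -2, -3, 4, 2, -7, 2, 2
Mean of differences = -0.2500
Numerator Σ(Δy_t−Δȳ)(Δy_{t+1}−Δȳ) = -23.0625
Denominator Σ(Δy_t−Δȳ)² = 89.5000
r_1(Δy) = -23.0625 / 89.5000 = -0.258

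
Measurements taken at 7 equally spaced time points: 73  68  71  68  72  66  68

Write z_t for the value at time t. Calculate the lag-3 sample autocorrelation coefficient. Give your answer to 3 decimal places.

-0.305

Mean z̄ = (73 + 68 + 71 + 68 + 72 + 66 + 68)/7 = 69.4286
Deviations from mean: 3.5714, -1.4286, 1.5714, -1.4286, 2.5714, -3.4286, -1.4286
Σ(z_t−z̄)(z_{t+3}−z̄) = (-5.1020) + (-3.6735) + (-5.3878) + (2.0408) = -12.1224
Denominator Σ(z_t−z̄)² = 39.7143
r_3 = -12.1224 / 39.7143 = -0.305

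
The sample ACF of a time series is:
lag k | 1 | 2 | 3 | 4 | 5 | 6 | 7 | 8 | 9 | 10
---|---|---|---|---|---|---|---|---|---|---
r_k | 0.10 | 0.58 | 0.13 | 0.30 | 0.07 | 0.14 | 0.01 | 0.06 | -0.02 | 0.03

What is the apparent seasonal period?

2

The largest autocorrelation is r_2 = 0.58, with a weaker echo at lag 4 (0.30); the remaining lags stay at or below 0.14.
The dominant spike at lag 2 indicates a seasonal period of 2.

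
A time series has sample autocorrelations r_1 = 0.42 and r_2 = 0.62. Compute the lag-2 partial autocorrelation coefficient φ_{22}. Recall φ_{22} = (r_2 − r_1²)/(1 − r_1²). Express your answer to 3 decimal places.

φ_{22} = (r_2 − r_1²) / (1 − r_1²)
r_1² = (0.42)² = 0.1764
Numerator = 0.62 − 0.1764 = 0.4436; denominator = 1 − 0.1764 = 0.8236
φ_{22} = 0.4436 / 0.8236 = 0.539

0.539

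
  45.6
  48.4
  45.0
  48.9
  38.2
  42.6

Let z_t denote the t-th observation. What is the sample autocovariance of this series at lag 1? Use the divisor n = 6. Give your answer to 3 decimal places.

Mean z̄ = (45.6 + 48.4 + 45.0 + 48.9 + 38.2 + 42.6)/6 = 44.7833
Σ_{t=1}^{5}(z_t−z̄)(z_{t+1}−z̄) = -8.0986
γ_1 = -8.0986 / 6 = -1.350

-1.350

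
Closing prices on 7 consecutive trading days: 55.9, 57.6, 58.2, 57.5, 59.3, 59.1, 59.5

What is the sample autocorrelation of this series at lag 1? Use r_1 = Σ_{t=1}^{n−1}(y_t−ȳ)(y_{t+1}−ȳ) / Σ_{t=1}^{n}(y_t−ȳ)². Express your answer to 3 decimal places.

Mean ȳ = (55.9 + 57.6 + 58.2 + 57.5 + 59.3 + 59.1 + 59.5)/7 = 58.1571
Numerator Σ_{t=1}^{6}(y_t−ȳ)(y_{t+1}−ȳ) = 2.7982
Denominator Σ(y_t−ȳ)² = 9.8371
r_1 = 2.7982 / 9.8371 = 0.284

0.284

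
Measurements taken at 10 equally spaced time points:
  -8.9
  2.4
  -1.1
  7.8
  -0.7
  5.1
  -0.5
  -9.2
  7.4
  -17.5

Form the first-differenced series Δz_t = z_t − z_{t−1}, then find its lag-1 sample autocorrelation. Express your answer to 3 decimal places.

First differences Δz: 11.3, -3.5, 8.9, -8.5, 5.8, -5.6, -8.7, 16.6, -24.9
Mean of differences = -0.9556
Numerator Σ(Δz_t−Δz̄)(Δz_{t+1}−Δz̄) = -733.3053
Denominator Σ(Δz_t−Δz̄)² = 1319.4422
r_1(Δz) = -733.3053 / 1319.4422 = -0.556

-0.556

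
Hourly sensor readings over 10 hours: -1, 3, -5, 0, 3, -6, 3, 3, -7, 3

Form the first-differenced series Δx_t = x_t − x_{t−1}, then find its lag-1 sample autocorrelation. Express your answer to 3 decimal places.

First differences Δx: 4, -8, 5, 3, -9, 9, 0, -10, 10
Mean of differences = 0.4444
Numerator Σ(Δx_t−Δx̄)(Δx_{t+1}−Δx̄) = -260.7531
Denominator Σ(Δx_t−Δx̄)² = 474.2222
r_1(Δx) = -260.7531 / 474.2222 = -0.550

-0.550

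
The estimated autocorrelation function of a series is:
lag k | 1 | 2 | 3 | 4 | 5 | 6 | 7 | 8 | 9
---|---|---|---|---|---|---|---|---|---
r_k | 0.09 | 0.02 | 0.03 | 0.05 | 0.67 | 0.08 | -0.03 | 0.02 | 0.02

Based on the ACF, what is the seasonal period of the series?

5

The largest autocorrelation is r_5 = 0.67; the remaining lags stay at or below 0.09.
The dominant spike at lag 5 indicates a seasonal period of 5.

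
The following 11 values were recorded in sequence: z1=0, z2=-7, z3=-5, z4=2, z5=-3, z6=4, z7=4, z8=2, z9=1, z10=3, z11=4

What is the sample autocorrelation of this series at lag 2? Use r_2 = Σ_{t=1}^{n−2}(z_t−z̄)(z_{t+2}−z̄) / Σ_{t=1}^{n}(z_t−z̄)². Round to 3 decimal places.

Mean z̄ = (0 − 7 − 5 + 2 − 3 + 4 + 4 + 2 + 1 + 3 + 4)/11 = 0.4545
Numerator Σ_{t=1}^{9}(z_t−z̄)(z_{t+2}−z̄) = 16.3140
Denominator Σ(z_t−z̄)² = 146.7273
r_2 = 16.3140 / 146.7273 = 0.111

0.111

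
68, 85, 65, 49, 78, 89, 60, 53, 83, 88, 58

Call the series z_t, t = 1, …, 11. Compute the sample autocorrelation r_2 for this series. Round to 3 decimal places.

Mean z̄ = (68 + 85 + 65 + 49 + 78 + 89 + 60 + 53 + 83 + 88 + 58)/11 = 70.5455
Numerator Σ_{t=1}^{9}(z_t−z̄)(z_{t+2}−z̄) = -1732.5041
Denominator Σ(z_t−z̄)² = 2142.7273
r_2 = -1732.5041 / 2142.7273 = -0.809

-0.809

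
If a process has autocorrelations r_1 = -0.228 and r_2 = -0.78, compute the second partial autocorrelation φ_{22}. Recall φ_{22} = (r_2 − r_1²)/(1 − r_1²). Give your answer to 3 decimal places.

φ_{22} = (r_2 − r_1²) / (1 − r_1²)
r_1² = (-0.228)² = 0.051984
Numerator = -0.78 − 0.0520 = -0.8320; denominator = 1 − 0.0520 = 0.9480
φ_{22} = -0.8320 / 0.9480 = -0.878

-0.878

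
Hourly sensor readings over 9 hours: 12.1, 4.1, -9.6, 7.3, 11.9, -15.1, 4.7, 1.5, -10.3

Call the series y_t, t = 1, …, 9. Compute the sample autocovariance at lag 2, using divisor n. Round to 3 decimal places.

Mean ȳ = (12.1 + 4.1 − 9.6 + 7.3 + 11.9 − 15.1 + 4.7 + 1.5 − 10.3)/9 = 0.7333
Σ_{t=1}^{7}(y_t−ȳ)(y_{t+2}−ȳ) = -326.3189
γ_2 = -326.3189 / 9 = -36.258

-36.258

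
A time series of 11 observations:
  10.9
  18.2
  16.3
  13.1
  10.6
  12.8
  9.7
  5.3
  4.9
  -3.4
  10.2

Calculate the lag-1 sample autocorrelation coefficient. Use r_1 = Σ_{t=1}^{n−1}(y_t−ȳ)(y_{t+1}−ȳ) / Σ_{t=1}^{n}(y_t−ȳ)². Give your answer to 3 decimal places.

0.487

Mean ȳ = (10.9 + 18.2 + 16.3 + 13.1 + 10.6 + 12.8 + 9.7 + 5.3 + 4.9 − 3.4 + 10.2)/11 = 9.8727
Numerator Σ_{t=1}^{10}(y_t−ȳ)(y_{t+1}−ȳ) = 171.9756
Denominator Σ(y_t−ȳ)² = 353.1618
r_1 = 171.9756 / 353.1618 = 0.487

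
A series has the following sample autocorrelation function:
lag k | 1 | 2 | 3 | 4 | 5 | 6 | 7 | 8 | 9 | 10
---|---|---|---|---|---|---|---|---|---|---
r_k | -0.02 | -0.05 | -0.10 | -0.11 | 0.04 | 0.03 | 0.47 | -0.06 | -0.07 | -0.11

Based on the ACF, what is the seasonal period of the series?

The largest autocorrelation is r_7 = 0.47; the remaining lags stay at or below 0.04.
The dominant spike at lag 7 indicates a seasonal period of 7.

7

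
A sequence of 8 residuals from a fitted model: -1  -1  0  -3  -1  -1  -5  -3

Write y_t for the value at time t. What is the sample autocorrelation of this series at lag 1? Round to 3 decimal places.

Mean ȳ = (-1 − 1 + 0 − 3 − 1 − 1 − 5 − 3)/8 = -1.8750
Deviations from mean: 0.8750, 0.8750, 1.8750, -1.1250, 0.8750, 0.8750, -3.1250, -1.1250
Σ(y_t−ȳ)(y_{t+1}−ȳ) = (0.7656) + (1.6406) + (-2.1094) + (-0.9844) + (0.7656) + (-2.7344) + (3.5156) = 0.8594
Denominator Σ(y_t−ȳ)² = 18.8750
r_1 = 0.8594 / 18.8750 = 0.046

0.046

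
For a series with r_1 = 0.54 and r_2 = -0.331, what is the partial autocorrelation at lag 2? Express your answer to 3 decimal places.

-0.879

φ_{22} = (r_2 − r_1²) / (1 − r_1²)
r_1² = (0.54)² = 0.2916
Numerator = -0.331 − 0.2916 = -0.6226; denominator = 1 − 0.2916 = 0.7084
φ_{22} = -0.6226 / 0.7084 = -0.879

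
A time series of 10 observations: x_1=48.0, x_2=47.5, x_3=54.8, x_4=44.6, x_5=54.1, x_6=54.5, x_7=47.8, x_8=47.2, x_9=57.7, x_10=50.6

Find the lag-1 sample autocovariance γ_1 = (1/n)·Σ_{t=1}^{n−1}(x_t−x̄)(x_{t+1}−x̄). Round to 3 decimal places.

Mean x̄ = (48.0 + 47.5 + 54.8 + 44.6 + 54.1 + 54.5 + 47.8 + 47.2 + 57.7 + 50.6)/10 = 50.6800
Σ_{t=1}^{9}(x_t−x̄)(x_{t+1}−x̄) = -63.3284
γ_1 = -63.3284 / 10 = -6.333

-6.333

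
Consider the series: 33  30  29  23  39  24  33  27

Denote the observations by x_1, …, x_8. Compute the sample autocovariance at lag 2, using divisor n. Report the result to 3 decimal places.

Mean x̄ = (33 + 30 + 29 + 23 + 39 + 24 + 33 + 27)/8 = 29.7500
Σ_{t=1}^{6}(x_t−x̄)(x_{t+2}−x̄) = 73.6250
γ_2 = 73.6250 / 8 = 9.203

9.203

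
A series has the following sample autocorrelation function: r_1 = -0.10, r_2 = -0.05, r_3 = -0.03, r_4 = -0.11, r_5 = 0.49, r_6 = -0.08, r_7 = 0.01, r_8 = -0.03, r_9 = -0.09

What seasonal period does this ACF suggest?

5

The largest autocorrelation is r_5 = 0.49; the remaining lags stay at or below 0.01.
The dominant spike at lag 5 indicates a seasonal period of 5.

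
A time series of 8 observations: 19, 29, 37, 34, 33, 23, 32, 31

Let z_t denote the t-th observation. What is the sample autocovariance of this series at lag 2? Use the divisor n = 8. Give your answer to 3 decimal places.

Mean z̄ = (19 + 29 + 37 + 34 + 33 + 23 + 32 + 31)/8 = 29.7500
Σ_{t=1}^{6}(z_t−z̄)(z_{t+2}−z̄) = -87.3750
γ_2 = -87.3750 / 8 = -10.922

-10.922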